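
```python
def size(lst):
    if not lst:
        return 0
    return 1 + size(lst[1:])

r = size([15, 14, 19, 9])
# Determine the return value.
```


size([15, 14, 19, 9])
= 1 + size([14, 19, 9])
= 1 + 1 + size([19, 9])
= 1 + 1 + 1 + size([9])
= 1 + 1 + 1 + 1 + size([])
= 1 + 1 + 1 + 1 + 0
= 4


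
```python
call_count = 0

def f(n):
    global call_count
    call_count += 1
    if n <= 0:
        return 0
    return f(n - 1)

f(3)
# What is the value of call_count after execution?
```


f(3) calls f(2) calls ... calls f(0)
Total calls: 3 + 1 (for base case) = 4


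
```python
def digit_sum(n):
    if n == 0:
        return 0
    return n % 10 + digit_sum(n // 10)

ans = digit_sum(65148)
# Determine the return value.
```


digit_sum(65148)
= 8 + digit_sum(6514)
= 8 + 4 + digit_sum(651)
= 8 + 4 + 1 + digit_sum(65)
= 8 + 4 + 1 + 5 + digit_sum(6)
= 8 + 4 + 1 + 5 + 6 + digit_sum(0)
= 8 + 4 + 1 + 5 + 6 + 0
= 24


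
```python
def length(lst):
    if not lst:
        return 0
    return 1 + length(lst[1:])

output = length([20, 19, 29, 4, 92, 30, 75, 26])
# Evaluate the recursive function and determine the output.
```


length([20, 19, 29, 4, 92, 30, 75, 26])
= 1 + length([19, 29, 4, 92, 30, 75, 26])
= 1 + 1 + length([29, 4, 92, 30, 75, 26])
= 1 + 1 + 1 + length([4, 92, 30, 75, 26])
= 1 + 1 + 1 + 1 + length([92, 30, 75, 26])
= 1 + 1 + 1 + 1 + 1 + length([30, 75, 26])
= 1 + 1 + 1 + 1 + 1 + 1 + length([75, 26])
= 1 + 1 + 1 + 1 + 1 + 1 + 1 + length([26])
= 1 + 1 + 1 + 1 + 1 + 1 + 1 + 1 + length([])
= 1 + 1 + 1 + 1 + 1 + 1 + 1 + 1 + 0
= 8


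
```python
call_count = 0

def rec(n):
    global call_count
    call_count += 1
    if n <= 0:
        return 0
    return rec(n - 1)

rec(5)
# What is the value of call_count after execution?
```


rec(5) calls rec(4) calls ... calls rec(0)
Total calls: 5 + 1 (for base case) = 6


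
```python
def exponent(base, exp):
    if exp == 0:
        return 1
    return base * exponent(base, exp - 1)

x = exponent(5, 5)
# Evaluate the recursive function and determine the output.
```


exponent(5, 5)
= 5 * exponent(5, 4)
= 5 * 5 * exponent(5, 3)
= 5 * 5 * 5 * exponent(5, 2)
= 5 * 5 * 5 * 5 * exponent(5, 1)
= 5 * 5 * 5 * 5 * 5 * exponent(5, 0)
= 5 * 5 * 5 * 5 * 5 * 1
= 3125


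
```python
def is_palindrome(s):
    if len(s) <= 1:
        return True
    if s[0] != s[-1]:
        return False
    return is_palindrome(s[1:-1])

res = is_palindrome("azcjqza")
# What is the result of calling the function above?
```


is_palindrome("azcjqza")
"azcjqza": s[0]='a' == s[-1]='a' -> is_palindrome("zcjqz")
"zcjqz": s[0]='z' == s[-1]='z' -> is_palindrome("cjq")
"cjq": s[0]='c' != s[-1]='q' -> False
= False


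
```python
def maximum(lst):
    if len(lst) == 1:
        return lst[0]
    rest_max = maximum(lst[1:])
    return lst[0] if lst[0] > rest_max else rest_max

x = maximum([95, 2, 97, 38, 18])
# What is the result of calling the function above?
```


maximum([95, 2, 97, 38, 18])
= compare 95 with maximum([2, 97, 38, 18])
= compare 2 with maximum([97, 38, 18])
= compare 97 with maximum([38, 18])
= compare 38 with maximum([18])
Base: maximum([18]) = 18
compare 38 with 18: max = 38
compare 97 with 38: max = 97
compare 2 with 97: max = 97
compare 95 with 97: max = 97
= 97


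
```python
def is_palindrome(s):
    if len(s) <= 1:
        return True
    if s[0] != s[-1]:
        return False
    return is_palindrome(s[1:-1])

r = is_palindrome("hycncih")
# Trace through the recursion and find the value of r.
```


is_palindrome("hycncih")
"hycncih": s[0]='h' == s[-1]='h' -> is_palindrome("ycnci")
"ycnci": s[0]='y' != s[-1]='i' -> False
= False


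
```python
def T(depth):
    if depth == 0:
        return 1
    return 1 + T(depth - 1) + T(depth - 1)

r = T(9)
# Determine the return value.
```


T(9)
= 1 + T(8) + T(8)
= 1 + 2 * T(8)
T(k) = 2^(k+1) - 1
T(0) = 1
T(1) = 3
T(2) = 7
T(3) = 15
T(4) = 31
T(9) = 2^10 - 1 = 1023


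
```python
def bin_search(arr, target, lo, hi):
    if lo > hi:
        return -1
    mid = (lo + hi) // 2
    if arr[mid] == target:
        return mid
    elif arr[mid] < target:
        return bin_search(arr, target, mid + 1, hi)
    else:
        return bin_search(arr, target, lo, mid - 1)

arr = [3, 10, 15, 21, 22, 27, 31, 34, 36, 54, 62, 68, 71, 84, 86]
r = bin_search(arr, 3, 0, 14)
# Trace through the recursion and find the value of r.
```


bin_search(arr, 3, 0, 14)
lo=0, hi=14, mid=7, arr[mid]=34
34 > 3, search left half
lo=0, hi=6, mid=3, arr[mid]=21
21 > 3, search left half
lo=0, hi=2, mid=1, arr[mid]=10
10 > 3, search left half
lo=0, hi=0, mid=0, arr[mid]=3
arr[0] == 3, found at index 0
= 0


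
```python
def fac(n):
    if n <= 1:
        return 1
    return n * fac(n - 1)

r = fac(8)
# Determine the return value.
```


fac(8)
= 8 * fac(7)
= 8 * 7 * fac(6)
= 8 * 7 * 6 * fac(5)
= 8 * 7 * 6 * 5 * fac(4)
= 8 * 7 * 6 * 5 * 4 * fac(3)
= 8 * 7 * 6 * 5 * 4 * 3 * fac(2)
= 8 * 7 * 6 * 5 * 4 * 3 * 2 * fac(1)
= 8 * 7 * 6 * 5 * 4 * 3 * 2 * 1
= 40320


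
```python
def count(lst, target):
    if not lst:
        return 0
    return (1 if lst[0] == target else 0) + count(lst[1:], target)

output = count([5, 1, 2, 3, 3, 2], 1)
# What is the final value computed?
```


count([5, 1, 2, 3, 3, 2], 1)
lst[0]=5 != 1: 0 + count([1, 2, 3, 3, 2], 1)
lst[0]=1 == 1: 1 + count([2, 3, 3, 2], 1)
lst[0]=2 != 1: 0 + count([3, 3, 2], 1)
lst[0]=3 != 1: 0 + count([3, 2], 1)
lst[0]=3 != 1: 0 + count([2], 1)
lst[0]=2 != 1: 0 + count([], 1)
= 1


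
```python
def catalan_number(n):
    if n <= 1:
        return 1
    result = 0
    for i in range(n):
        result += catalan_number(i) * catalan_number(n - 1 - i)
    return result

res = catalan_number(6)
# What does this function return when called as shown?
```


catalan_number(6)
= sum of catalan_number(i) * catalan_number(6-1-i) for i in 0..5
First compute sub-values bottom-up:
  catalan_number(0) = 1, catalan_number(1) = 1
  catalan_number(2) = 1*1 + 1*1 = 2
  catalan_number(3) = 1*2 + 1*1 + 2*1 = 5
  catalan_number(4) = 1*5 + 1*2 + 2*1 + 5*1 = 14
  catalan_number(5) = 1*14 + 1*5 + 2*2 + 5*1 + 14*1 = 42
Now catalan_number(6):
  catalan_number(0)*catalan_number(5) = 1*42 = 42
  catalan_number(1)*catalan_number(4) = 1*14 = 14
  catalan_number(2)*catalan_number(3) = 2*5 = 10
  catalan_number(3)*catalan_number(2) = 5*2 = 10
  catalan_number(4)*catalan_number(1) = 14*1 = 14
  catalan_number(5)*catalan_number(0) = 42*1 = 42
= 42 + 14 + 10 + 10 + 14 + 42
= 132


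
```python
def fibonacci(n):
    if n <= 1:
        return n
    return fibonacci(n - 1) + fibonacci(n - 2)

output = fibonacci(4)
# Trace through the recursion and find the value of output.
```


fibonacci(4)
= fibonacci(3) + fibonacci(2)
= (fibonacci(2) + fibonacci(1)) + fibonacci(2)
Computing bottom-up: fibonacci(0)=0, fibonacci(1)=1, fibonacci(2)=1, fibonacci(3)=2, fibonacci(4)=3
= 3


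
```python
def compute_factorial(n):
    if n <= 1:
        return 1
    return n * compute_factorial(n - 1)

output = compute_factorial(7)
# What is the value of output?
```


compute_factorial(7)
= 7 * compute_factorial(6)
= 7 * 6 * compute_factorial(5)
= 7 * 6 * 5 * compute_factorial(4)
= 7 * 6 * 5 * 4 * compute_factorial(3)
= 7 * 6 * 5 * 4 * 3 * compute_factorial(2)
= 7 * 6 * 5 * 4 * 3 * 2 * compute_factorial(1)
= 7 * 6 * 5 * 4 * 3 * 2 * 1
= 5040


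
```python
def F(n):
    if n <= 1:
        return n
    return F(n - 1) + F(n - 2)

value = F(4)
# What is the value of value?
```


F(4)
= F(3) + F(2)
= (F(2) + F(1)) + F(2)
Computing bottom-up: F(0)=0, F(1)=1, F(2)=1, F(3)=2, F(4)=3
= 3


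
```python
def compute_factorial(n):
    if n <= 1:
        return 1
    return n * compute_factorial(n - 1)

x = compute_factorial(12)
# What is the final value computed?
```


compute_factorial(12)
= 12 * compute_factorial(11)
= 12 * 11 * compute_factorial(10)
= 12 * 11 * 10 * compute_factorial(9)
= 12 * 11 * 10 * 9 * compute_factorial(8)
= 12 * 11 * 10 * 9 * 8 * compute_factorial(7)
= 12 * 11 * 10 * 9 * 8 * 7 * compute_factorial(6)
= 12 * 11 * 10 * 9 * 8 * 7 * 6 * compute_factorial(5)
= 12 * 11 * 10 * 9 * 8 * 7 * 6 * 5 * compute_factorial(4)
= 12 * 11 * 10 * 9 * 8 * 7 * 6 * 5 * 4 * compute_factorial(3)
= 12 * 11 * 10 * 9 * 8 * 7 * 6 * 5 * 4 * 3 * compute_factorial(2)
= 12 * 11 * 10 * 9 * 8 * 7 * 6 * 5 * 4 * 3 * 2 * compute_factorial(1)
= 12 * 11 * 10 * 9 * 8 * 7 * 6 * 5 * 4 * 3 * 2 * 1
= 479001600


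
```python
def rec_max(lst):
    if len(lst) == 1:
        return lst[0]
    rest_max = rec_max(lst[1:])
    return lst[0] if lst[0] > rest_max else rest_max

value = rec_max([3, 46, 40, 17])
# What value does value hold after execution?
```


rec_max([3, 46, 40, 17])
= compare 3 with rec_max([46, 40, 17])
= compare 46 with rec_max([40, 17])
= compare 40 with rec_max([17])
Base: rec_max([17]) = 17
compare 40 with 17: max = 40
compare 46 with 40: max = 46
compare 3 with 46: max = 46
= 46


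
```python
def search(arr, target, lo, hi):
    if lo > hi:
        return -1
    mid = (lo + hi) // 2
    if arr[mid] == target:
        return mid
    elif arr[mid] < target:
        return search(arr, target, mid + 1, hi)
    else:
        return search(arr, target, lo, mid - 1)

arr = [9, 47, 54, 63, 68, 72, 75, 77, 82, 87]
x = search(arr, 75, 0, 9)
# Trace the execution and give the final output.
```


search(arr, 75, 0, 9)
lo=0, hi=9, mid=4, arr[mid]=68
68 < 75, search right half
lo=5, hi=9, mid=7, arr[mid]=77
77 > 75, search left half
lo=5, hi=6, mid=5, arr[mid]=72
72 < 75, search right half
lo=6, hi=6, mid=6, arr[mid]=75
arr[6] == 75, found at index 6
= 6


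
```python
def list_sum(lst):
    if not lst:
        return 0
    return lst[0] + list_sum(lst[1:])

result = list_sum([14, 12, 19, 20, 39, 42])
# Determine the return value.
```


list_sum([14, 12, 19, 20, 39, 42])
= 14 + list_sum([12, 19, 20, 39, 42])
= 14 + 12 + list_sum([19, 20, 39, 42])
= 14 + 12 + 19 + list_sum([20, 39, 42])
= 14 + 12 + 19 + 20 + list_sum([39, 42])
= 14 + 12 + 19 + 20 + 39 + list_sum([42])
= 14 + 12 + 19 + 20 + 39 + 42 + list_sum([])
= 14 + 12 + 19 + 20 + 39 + 42 + 0
= 146


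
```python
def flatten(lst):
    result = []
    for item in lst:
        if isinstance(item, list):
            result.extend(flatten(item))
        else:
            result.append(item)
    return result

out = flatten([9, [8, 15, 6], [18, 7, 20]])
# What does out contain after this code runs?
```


flatten([9, [8, 15, 6], [18, 7, 20]])
Processing each element:
  9 is not a list -> append 9
  [8, 15, 6] is a list -> flatten recursively -> [8, 15, 6]
  [18, 7, 20] is a list -> flatten recursively -> [18, 7, 20]
= [9, 8, 15, 6, 18, 7, 20]


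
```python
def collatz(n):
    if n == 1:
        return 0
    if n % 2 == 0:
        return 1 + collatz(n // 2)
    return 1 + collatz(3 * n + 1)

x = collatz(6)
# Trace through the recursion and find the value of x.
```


collatz(6)
6 is even -> collatz(3)
3 is odd -> 3*3+1 = 10 -> collatz(10)
10 is even -> collatz(5)
5 is odd -> 3*5+1 = 16 -> collatz(16)
16 is even -> collatz(8)
8 is even -> collatz(4)
4 is even -> collatz(2)
2 is even -> collatz(1)
Reached 1 after 8 steps
= 8


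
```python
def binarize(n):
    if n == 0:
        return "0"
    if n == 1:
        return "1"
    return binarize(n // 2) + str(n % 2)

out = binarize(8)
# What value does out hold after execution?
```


binarize(8)
= binarize(4) + "0"
= binarize(2) + "0" + "0"
= binarize(1) + "0" + "0" + "0"
= "1" + "0" + "0" + "0"
= "1000"


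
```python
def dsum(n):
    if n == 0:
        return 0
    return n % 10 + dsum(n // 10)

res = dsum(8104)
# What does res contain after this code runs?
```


dsum(8104)
= 4 + dsum(810)
= 4 + 0 + dsum(81)
= 4 + 0 + 1 + dsum(8)
= 4 + 0 + 1 + 8 + dsum(0)
= 4 + 0 + 1 + 8 + 0
= 13


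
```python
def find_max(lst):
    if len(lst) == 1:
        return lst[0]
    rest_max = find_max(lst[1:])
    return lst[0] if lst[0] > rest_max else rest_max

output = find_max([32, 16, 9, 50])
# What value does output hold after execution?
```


find_max([32, 16, 9, 50])
= compare 32 with find_max([16, 9, 50])
= compare 16 with find_max([9, 50])
= compare 9 with find_max([50])
Base: find_max([50]) = 50
compare 9 with 50: max = 50
compare 16 with 50: max = 50
compare 32 with 50: max = 50
= 50


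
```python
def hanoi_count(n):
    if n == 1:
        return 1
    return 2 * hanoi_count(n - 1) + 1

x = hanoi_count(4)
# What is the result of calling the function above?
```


hanoi_count(4)
= 2 * hanoi_count(3) + 1
= 2 * (2 * hanoi_count(2) + 1) + 1
= 2 * (2 * (2 * hanoi_count(1) + 1) + 1) + 1
Now compute bottom-up:
hanoi_count(1) = 1
hanoi_count(2) = 2 * 1 + 1 = 3
hanoi_count(3) = 2 * 3 + 1 = 7
hanoi_count(4) = 2 * 7 + 1 = 15
= 15


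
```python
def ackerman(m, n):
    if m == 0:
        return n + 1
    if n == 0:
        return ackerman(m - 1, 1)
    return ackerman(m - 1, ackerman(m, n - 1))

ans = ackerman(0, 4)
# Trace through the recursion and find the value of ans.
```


ackerman(0, 4)
m == 0: return 4 + 1 = 5
= 5


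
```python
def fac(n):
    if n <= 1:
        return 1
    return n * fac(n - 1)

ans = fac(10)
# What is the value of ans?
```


fac(10)
= 10 * fac(9)
= 10 * 9 * fac(8)
= 10 * 9 * 8 * fac(7)
= 10 * 9 * 8 * 7 * fac(6)
= 10 * 9 * 8 * 7 * 6 * fac(5)
= 10 * 9 * 8 * 7 * 6 * 5 * fac(4)
= 10 * 9 * 8 * 7 * 6 * 5 * 4 * fac(3)
= 10 * 9 * 8 * 7 * 6 * 5 * 4 * 3 * fac(2)
= 10 * 9 * 8 * 7 * 6 * 5 * 4 * 3 * 2 * fac(1)
= 10 * 9 * 8 * 7 * 6 * 5 * 4 * 3 * 2 * 1
= 3628800


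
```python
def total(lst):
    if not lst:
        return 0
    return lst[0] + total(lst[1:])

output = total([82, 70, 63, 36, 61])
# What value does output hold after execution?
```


total([82, 70, 63, 36, 61])
= 82 + total([70, 63, 36, 61])
= 82 + 70 + total([63, 36, 61])
= 82 + 70 + 63 + total([36, 61])
= 82 + 70 + 63 + 36 + total([61])
= 82 + 70 + 63 + 36 + 61 + total([])
= 82 + 70 + 63 + 36 + 61 + 0
= 312


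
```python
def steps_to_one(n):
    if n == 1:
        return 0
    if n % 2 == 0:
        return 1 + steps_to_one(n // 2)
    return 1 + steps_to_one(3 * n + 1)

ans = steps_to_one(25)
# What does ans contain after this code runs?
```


steps_to_one(25)
25 is odd -> 3*25+1 = 76 -> steps_to_one(76)
76 is even -> steps_to_one(38)
38 is even -> steps_to_one(19)
19 is odd -> 3*19+1 = 58 -> steps_to_one(58)
58 is even -> steps_to_one(29)
29 is odd -> 3*29+1 = 88 -> steps_to_one(88)
88 is even -> steps_to_one(44)
44 is even -> steps_to_one(22)
22 is even -> steps_to_one(11)
11 is odd -> 3*11+1 = 34 -> steps_to_one(34)
34 is even -> steps_to_one(17)
17 is odd -> 3*17+1 = 52 -> steps_to_one(52)
52 is even -> steps_to_one(26)
26 is even -> steps_to_one(13)
13 is odd -> 3*13+1 = 40 -> steps_to_one(40)
40 is even -> steps_to_one(20)
20 is even -> steps_to_one(10)
10 is even -> steps_to_one(5)
5 is odd -> 3*5+1 = 16 -> steps_to_one(16)
16 is even -> steps_to_one(8)
8 is even -> steps_to_one(4)
4 is even -> steps_to_one(2)
2 is even -> steps_to_one(1)
Reached 1 after 23 steps
= 23


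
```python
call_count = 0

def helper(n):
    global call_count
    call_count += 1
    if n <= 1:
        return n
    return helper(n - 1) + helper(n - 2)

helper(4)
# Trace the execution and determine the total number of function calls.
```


helper(4) calls helper(3) and helper(2); each non-base call branches into two more.
Let C(k) = total number of calls made by helper(k), including the call to helper(k) itself.
Base cases: C(0) = 1, C(1) = 1
Recurrence: C(k) = 1 + C(k-1) + C(k-2)
  C(2) = 1 + C(1) + C(0) = 1 + 1 + 1 = 3
  C(3) = 1 + C(2) + C(1) = 1 + 3 + 1 = 5
  C(4) = 1 + C(3) + C(2) = 1 + 5 + 3 = 9
Total calls = C(4) = 9


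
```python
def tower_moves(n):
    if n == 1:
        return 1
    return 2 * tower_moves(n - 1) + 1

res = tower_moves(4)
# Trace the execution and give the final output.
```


tower_moves(4)
= 2 * tower_moves(3) + 1
= 2 * (2 * tower_moves(2) + 1) + 1
= 2 * (2 * (2 * tower_moves(1) + 1) + 1) + 1
Now compute bottom-up:
tower_moves(1) = 1
tower_moves(2) = 2 * 1 + 1 = 3
tower_moves(3) = 2 * 3 + 1 = 7
tower_moves(4) = 2 * 7 + 1 = 15
= 15


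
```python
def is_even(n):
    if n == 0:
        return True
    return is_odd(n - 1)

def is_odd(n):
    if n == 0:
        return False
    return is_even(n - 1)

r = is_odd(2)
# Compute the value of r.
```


is_odd(2)
= is_even(1)
= is_odd(0)
n == 0: return False
= False


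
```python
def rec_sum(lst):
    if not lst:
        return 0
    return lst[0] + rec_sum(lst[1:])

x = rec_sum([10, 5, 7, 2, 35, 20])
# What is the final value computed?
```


rec_sum([10, 5, 7, 2, 35, 20])
= 10 + rec_sum([5, 7, 2, 35, 20])
= 10 + 5 + rec_sum([7, 2, 35, 20])
= 10 + 5 + 7 + rec_sum([2, 35, 20])
= 10 + 5 + 7 + 2 + rec_sum([35, 20])
= 10 + 5 + 7 + 2 + 35 + rec_sum([20])
= 10 + 5 + 7 + 2 + 35 + 20 + rec_sum([])
= 10 + 5 + 7 + 2 + 35 + 20 + 0
= 79


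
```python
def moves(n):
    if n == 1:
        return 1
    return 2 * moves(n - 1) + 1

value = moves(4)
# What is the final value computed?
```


moves(4)
= 2 * moves(3) + 1
= 2 * (2 * moves(2) + 1) + 1
= 2 * (2 * (2 * moves(1) + 1) + 1) + 1
Now compute bottom-up:
moves(1) = 1
moves(2) = 2 * 1 + 1 = 3
moves(3) = 2 * 3 + 1 = 7
moves(4) = 2 * 7 + 1 = 15
= 15


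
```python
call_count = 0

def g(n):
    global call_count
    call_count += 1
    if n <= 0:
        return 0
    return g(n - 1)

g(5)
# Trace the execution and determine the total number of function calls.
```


g(5) calls g(4) calls ... calls g(0)
Total calls: 5 + 1 (for base case) = 6


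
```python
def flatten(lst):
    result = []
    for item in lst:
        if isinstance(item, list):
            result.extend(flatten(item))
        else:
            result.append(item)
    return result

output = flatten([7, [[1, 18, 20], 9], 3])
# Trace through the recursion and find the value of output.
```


flatten([7, [[1, 18, 20], 9], 3])
Processing each element:
  7 is not a list -> append 7
  [[1, 18, 20], 9] is a list -> flatten recursively -> [1, 18, 20, 9]
  3 is not a list -> append 3
= [7, 1, 18, 20, 9, 3]


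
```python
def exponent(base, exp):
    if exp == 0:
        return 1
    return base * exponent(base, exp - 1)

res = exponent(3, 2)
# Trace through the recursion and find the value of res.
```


exponent(3, 2)
= 3 * exponent(3, 1)
= 3 * 3 * exponent(3, 0)
= 3 * 3 * 1
= 9


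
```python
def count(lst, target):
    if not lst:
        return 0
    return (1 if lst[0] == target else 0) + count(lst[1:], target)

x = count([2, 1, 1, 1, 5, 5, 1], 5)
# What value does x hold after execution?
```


count([2, 1, 1, 1, 5, 5, 1], 5)
lst[0]=2 != 5: 0 + count([1, 1, 1, 5, 5, 1], 5)
lst[0]=1 != 5: 0 + count([1, 1, 5, 5, 1], 5)
lst[0]=1 != 5: 0 + count([1, 5, 5, 1], 5)
lst[0]=1 != 5: 0 + count([5, 5, 1], 5)
lst[0]=5 == 5: 1 + count([5, 1], 5)
lst[0]=5 == 5: 1 + count([1], 5)
lst[0]=1 != 5: 0 + count([], 5)
= 2


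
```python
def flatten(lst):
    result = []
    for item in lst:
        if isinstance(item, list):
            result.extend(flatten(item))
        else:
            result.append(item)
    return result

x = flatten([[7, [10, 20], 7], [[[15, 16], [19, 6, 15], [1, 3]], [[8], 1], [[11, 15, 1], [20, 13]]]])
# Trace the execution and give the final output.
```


flatten([[7, [10, 20], 7], [[[15, 16], [19, 6, 15], [1, 3]], [[8], 1], [[11, 15, 1], [20, 13]]]])
Processing each element:
  [7, [10, 20], 7] is a list -> flatten recursively -> [7, 10, 20, 7]
  [[[15, 16], [19, 6, 15], [1, 3]], [[8], 1], [[11, 15, 1], [20, 13]]] is a list -> flatten recursively -> [15, 16, 19, 6, 15, 1, 3, 8, 1, 11, 15, 1, 20, 13]
= [7, 10, 20, 7, 15, 16, 19, 6, 15, 1, 3, 8, 1, 11, 15, 1, 20, 13]


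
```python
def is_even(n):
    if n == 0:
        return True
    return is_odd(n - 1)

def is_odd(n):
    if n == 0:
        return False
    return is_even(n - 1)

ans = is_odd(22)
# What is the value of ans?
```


is_odd(22)
= is_even(21)
= is_odd(20)
= is_even(19)
= is_odd(18)
= is_even(17)
= is_odd(16)
= is_even(15)
= is_odd(14)
= is_even(13)
= is_odd(12)
= is_even(11)
= is_odd(10)
= is_even(9)
= is_odd(8)
= is_even(7)
= is_odd(6)
= is_even(5)
= is_odd(4)
= is_even(3)
= is_odd(2)
= is_even(1)
= is_odd(0)
n == 0: return False
= False


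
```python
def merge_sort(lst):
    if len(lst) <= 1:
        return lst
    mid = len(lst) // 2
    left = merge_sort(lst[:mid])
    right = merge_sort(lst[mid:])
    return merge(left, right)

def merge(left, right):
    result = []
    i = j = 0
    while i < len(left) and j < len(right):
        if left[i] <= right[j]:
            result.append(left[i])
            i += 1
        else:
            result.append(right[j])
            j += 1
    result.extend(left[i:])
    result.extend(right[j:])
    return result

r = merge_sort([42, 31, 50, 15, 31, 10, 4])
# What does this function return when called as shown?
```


merge_sort([42, 31, 50, 15, 31, 10, 4])
Split into [42, 31, 50] and [15, 31, 10, 4]
Left sorted: [31, 42, 50]
Right sorted: [4, 10, 15, 31]
Merge [31, 42, 50] and [4, 10, 15, 31]
= [4, 10, 15, 31, 31, 42, 50]


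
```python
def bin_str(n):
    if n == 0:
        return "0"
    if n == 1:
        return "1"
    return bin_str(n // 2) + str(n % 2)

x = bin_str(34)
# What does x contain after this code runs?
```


bin_str(34)
= bin_str(17) + "0"
= bin_str(8) + "1" + "0"
= bin_str(4) + "0" + "1" + "0"
= bin_str(2) + "0" + "0" + "1" + "0"
= bin_str(1) + "0" + "0" + "0" + "1" + "0"
= "1" + "0" + "0" + "0" + "1" + "0"
= "100010"


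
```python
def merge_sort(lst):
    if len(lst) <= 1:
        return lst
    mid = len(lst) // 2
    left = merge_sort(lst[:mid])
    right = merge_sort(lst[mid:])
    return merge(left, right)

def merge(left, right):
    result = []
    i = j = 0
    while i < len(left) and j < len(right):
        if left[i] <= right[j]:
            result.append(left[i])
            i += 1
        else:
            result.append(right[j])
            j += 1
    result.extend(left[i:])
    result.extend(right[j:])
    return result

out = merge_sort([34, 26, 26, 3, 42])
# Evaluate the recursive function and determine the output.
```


merge_sort([34, 26, 26, 3, 42])
Split into [34, 26] and [26, 3, 42]
Left sorted: [26, 34]
Right sorted: [3, 26, 42]
Merge [26, 34] and [3, 26, 42]
= [3, 26, 26, 34, 42]


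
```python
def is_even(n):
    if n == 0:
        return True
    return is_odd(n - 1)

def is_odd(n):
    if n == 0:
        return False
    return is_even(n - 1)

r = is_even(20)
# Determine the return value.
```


is_even(20)
= is_odd(19)
= is_even(18)
= is_odd(17)
= is_even(16)
= is_odd(15)
= is_even(14)
= is_odd(13)
= is_even(12)
= is_odd(11)
= is_even(10)
= is_odd(9)
= is_even(8)
= is_odd(7)
= is_even(6)
= is_odd(5)
= is_even(4)
= is_odd(3)
= is_even(2)
= is_odd(1)
= is_even(0)
n == 0: return True
= True


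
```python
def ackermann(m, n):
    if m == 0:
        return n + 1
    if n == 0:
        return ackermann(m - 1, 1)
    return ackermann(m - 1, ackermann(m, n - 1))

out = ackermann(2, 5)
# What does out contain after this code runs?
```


ackermann(2, 5)
= ackermann(1, ackermann(2, 4))
First compute ackermann(2, 4) = 11
= ackermann(1, 11)
= 13


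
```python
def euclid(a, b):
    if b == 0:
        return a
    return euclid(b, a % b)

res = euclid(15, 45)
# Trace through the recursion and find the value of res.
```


euclid(15, 45)
= euclid(45, 15 % 45) = euclid(45, 15)
= euclid(15, 45 % 15) = euclid(15, 0)
b == 0, return a = 15


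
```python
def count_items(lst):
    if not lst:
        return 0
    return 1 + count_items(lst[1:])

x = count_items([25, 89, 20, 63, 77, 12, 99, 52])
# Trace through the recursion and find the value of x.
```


count_items([25, 89, 20, 63, 77, 12, 99, 52])
= 1 + count_items([89, 20, 63, 77, 12, 99, 52])
= 1 + 1 + count_items([20, 63, 77, 12, 99, 52])
= 1 + 1 + 1 + count_items([63, 77, 12, 99, 52])
= 1 + 1 + 1 + 1 + count_items([77, 12, 99, 52])
= 1 + 1 + 1 + 1 + 1 + count_items([12, 99, 52])
= 1 + 1 + 1 + 1 + 1 + 1 + count_items([99, 52])
= 1 + 1 + 1 + 1 + 1 + 1 + 1 + count_items([52])
= 1 + 1 + 1 + 1 + 1 + 1 + 1 + 1 + count_items([])
= 1 + 1 + 1 + 1 + 1 + 1 + 1 + 1 + 0
= 8


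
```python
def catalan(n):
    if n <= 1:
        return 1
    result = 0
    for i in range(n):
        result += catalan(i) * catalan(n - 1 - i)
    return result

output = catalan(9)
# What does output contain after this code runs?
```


catalan(9)
= sum of catalan(i) * catalan(9-1-i) for i in 0..8
First compute sub-values bottom-up:
  catalan(0) = 1, catalan(1) = 1
  catalan(2) = 1*1 + 1*1 = 2
  catalan(3) = 1*2 + 1*1 + 2*1 = 5
  catalan(4) = 1*5 + 1*2 + 2*1 + 5*1 = 14
  catalan(5) = 1*14 + 1*5 + 2*2 + 5*1 + 14*1 = 42
  catalan(6) = 1*42 + 1*14 + 2*5 + 5*2 + 14*1 + 42*1 = 132
  catalan(7) = 1*132 + 1*42 + 2*14 + 5*5 + 14*2 + 42*1 + 132*1 = 429
  catalan(8) = 1*429 + 1*132 + 2*42 + 5*14 + 14*5 + 42*2 + 132*1 + 429*1 = 1430
Now catalan(9):
  catalan(0)*catalan(8) = 1*1430 = 1430
  catalan(1)*catalan(7) = 1*429 = 429
  catalan(2)*catalan(6) = 2*132 = 264
  catalan(3)*catalan(5) = 5*42 = 210
  catalan(4)*catalan(4) = 14*14 = 196
  catalan(5)*catalan(3) = 42*5 = 210
  catalan(6)*catalan(2) = 132*2 = 264
  catalan(7)*catalan(1) = 429*1 = 429
  catalan(8)*catalan(0) = 1430*1 = 1430
= 1430 + 429 + 264 + 210 + 196 + 210 + 264 + 429 + 1430
= 4862


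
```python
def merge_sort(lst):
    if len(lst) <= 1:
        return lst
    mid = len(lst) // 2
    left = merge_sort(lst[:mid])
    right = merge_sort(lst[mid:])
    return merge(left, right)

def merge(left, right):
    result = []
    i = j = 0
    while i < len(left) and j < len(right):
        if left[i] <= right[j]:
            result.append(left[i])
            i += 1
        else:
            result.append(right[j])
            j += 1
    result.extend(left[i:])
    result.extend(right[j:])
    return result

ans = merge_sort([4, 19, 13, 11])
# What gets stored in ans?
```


merge_sort([4, 19, 13, 11])
Split into [4, 19] and [13, 11]
Left sorted: [4, 19]
Right sorted: [11, 13]
Merge [4, 19] and [11, 13]
= [4, 11, 13, 19]


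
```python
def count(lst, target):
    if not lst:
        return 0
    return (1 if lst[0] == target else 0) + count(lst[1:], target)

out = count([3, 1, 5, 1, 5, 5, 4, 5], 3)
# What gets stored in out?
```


count([3, 1, 5, 1, 5, 5, 4, 5], 3)
lst[0]=3 == 3: 1 + count([1, 5, 1, 5, 5, 4, 5], 3)
lst[0]=1 != 3: 0 + count([5, 1, 5, 5, 4, 5], 3)
lst[0]=5 != 3: 0 + count([1, 5, 5, 4, 5], 3)
lst[0]=1 != 3: 0 + count([5, 5, 4, 5], 3)
lst[0]=5 != 3: 0 + count([5, 4, 5], 3)
lst[0]=5 != 3: 0 + count([4, 5], 3)
lst[0]=4 != 3: 0 + count([5], 3)
lst[0]=5 != 3: 0 + count([], 3)
= 1


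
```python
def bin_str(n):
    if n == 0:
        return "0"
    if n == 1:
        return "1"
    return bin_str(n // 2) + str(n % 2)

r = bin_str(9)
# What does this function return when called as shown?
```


bin_str(9)
= bin_str(4) + "1"
= bin_str(2) + "0" + "1"
= bin_str(1) + "0" + "0" + "1"
= "1" + "0" + "0" + "1"
= "1001"


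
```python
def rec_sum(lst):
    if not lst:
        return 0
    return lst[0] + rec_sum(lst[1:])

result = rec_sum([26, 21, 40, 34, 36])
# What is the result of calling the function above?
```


rec_sum([26, 21, 40, 34, 36])
= 26 + rec_sum([21, 40, 34, 36])
= 26 + 21 + rec_sum([40, 34, 36])
= 26 + 21 + 40 + rec_sum([34, 36])
= 26 + 21 + 40 + 34 + rec_sum([36])
= 26 + 21 + 40 + 34 + 36 + rec_sum([])
= 26 + 21 + 40 + 34 + 36 + 0
= 157


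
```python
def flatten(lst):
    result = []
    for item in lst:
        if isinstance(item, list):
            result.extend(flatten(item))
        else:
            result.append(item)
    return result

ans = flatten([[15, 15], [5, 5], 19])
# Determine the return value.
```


flatten([[15, 15], [5, 5], 19])
Processing each element:
  [15, 15] is a list -> flatten recursively -> [15, 15]
  [5, 5] is a list -> flatten recursively -> [5, 5]
  19 is not a list -> append 19
= [15, 15, 5, 5, 19]


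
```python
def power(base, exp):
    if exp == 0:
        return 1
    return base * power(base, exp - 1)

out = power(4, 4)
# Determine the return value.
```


power(4, 4)
= 4 * power(4, 3)
= 4 * 4 * power(4, 2)
= 4 * 4 * 4 * power(4, 1)
= 4 * 4 * 4 * 4 * power(4, 0)
= 4 * 4 * 4 * 4 * 1
= 256


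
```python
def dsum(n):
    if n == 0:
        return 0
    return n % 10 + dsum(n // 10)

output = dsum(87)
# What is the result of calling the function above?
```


dsum(87)
= 7 + dsum(8)
= 7 + 8 + dsum(0)
= 7 + 8 + 0
= 15


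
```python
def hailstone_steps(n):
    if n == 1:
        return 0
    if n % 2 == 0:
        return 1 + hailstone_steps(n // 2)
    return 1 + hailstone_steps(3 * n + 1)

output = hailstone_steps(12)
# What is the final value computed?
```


hailstone_steps(12)
12 is even -> hailstone_steps(6)
6 is even -> hailstone_steps(3)
3 is odd -> 3*3+1 = 10 -> hailstone_steps(10)
10 is even -> hailstone_steps(5)
5 is odd -> 3*5+1 = 16 -> hailstone_steps(16)
16 is even -> hailstone_steps(8)
8 is even -> hailstone_steps(4)
4 is even -> hailstone_steps(2)
2 is even -> hailstone_steps(1)
Reached 1 after 9 steps
= 9


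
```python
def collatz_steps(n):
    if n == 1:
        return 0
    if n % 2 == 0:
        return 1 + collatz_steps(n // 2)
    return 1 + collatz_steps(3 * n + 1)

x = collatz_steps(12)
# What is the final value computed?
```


collatz_steps(12)
12 is even -> collatz_steps(6)
6 is even -> collatz_steps(3)
3 is odd -> 3*3+1 = 10 -> collatz_steps(10)
10 is even -> collatz_steps(5)
5 is odd -> 3*5+1 = 16 -> collatz_steps(16)
16 is even -> collatz_steps(8)
8 is even -> collatz_steps(4)
4 is even -> collatz_steps(2)
2 is even -> collatz_steps(1)
Reached 1 after 9 steps
= 9


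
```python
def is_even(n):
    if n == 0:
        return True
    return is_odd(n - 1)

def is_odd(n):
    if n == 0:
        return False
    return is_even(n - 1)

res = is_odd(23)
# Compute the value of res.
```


is_odd(23)
= is_even(22)
= is_odd(21)
= is_even(20)
= is_odd(19)
= is_even(18)
= is_odd(17)
= is_even(16)
= is_odd(15)
= is_even(14)
= is_odd(13)
= is_even(12)
= is_odd(11)
= is_even(10)
= is_odd(9)
= is_even(8)
= is_odd(7)
= is_even(6)
= is_odd(5)
= is_even(4)
= is_odd(3)
= is_even(2)
= is_odd(1)
= is_even(0)
n == 0: return True
= True


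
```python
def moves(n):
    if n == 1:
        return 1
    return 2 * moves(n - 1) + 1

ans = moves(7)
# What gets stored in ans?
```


moves(7)
= 2 * moves(6) + 1
= 2 * (2 * moves(5) + 1) + 1
= 2 * (2 * (2 * moves(4) + 1) + 1) + 1
= 2 * (2 * (2 * (2 * moves(3) + 1) + 1) + 1) + 1
= 2 * (2 * (2 * (2 * (2 * moves(2) + 1) + 1) + 1) + 1) + 1
= 2 * (2 * (2 * (2 * (2 * (2 * moves(1) + 1) + 1) + 1) + 1) + 1) + 1
Now compute bottom-up:
moves(1) = 1
moves(2) = 2 * 1 + 1 = 3
moves(3) = 2 * 3 + 1 = 7
moves(4) = 2 * 7 + 1 = 15
moves(5) = 2 * 15 + 1 = 31
moves(6) = 2 * 31 + 1 = 63
moves(7) = 2 * 63 + 1 = 127
= 127


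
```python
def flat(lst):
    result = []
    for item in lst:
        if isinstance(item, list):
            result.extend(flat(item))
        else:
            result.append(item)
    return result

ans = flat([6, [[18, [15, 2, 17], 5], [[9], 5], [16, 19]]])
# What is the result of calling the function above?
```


flat([6, [[18, [15, 2, 17], 5], [[9], 5], [16, 19]]])
Processing each element:
  6 is not a list -> append 6
  [[18, [15, 2, 17], 5], [[9], 5], [16, 19]] is a list -> flat recursively -> [18, 15, 2, 17, 5, 9, 5, 16, 19]
= [6, 18, 15, 2, 17, 5, 9, 5, 16, 19]


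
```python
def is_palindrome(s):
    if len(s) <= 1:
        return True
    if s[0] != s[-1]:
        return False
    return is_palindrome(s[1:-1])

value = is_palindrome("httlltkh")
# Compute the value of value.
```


is_palindrome("httlltkh")
"httlltkh": s[0]='h' == s[-1]='h' -> is_palindrome("ttlltk")
"ttlltk": s[0]='t' != s[-1]='k' -> False
= False


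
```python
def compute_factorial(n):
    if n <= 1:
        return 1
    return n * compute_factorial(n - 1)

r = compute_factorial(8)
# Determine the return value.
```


compute_factorial(8)
= 8 * compute_factorial(7)
= 8 * 7 * compute_factorial(6)
= 8 * 7 * 6 * compute_factorial(5)
= 8 * 7 * 6 * 5 * compute_factorial(4)
= 8 * 7 * 6 * 5 * 4 * compute_factorial(3)
= 8 * 7 * 6 * 5 * 4 * 3 * compute_factorial(2)
= 8 * 7 * 6 * 5 * 4 * 3 * 2 * compute_factorial(1)
= 8 * 7 * 6 * 5 * 4 * 3 * 2 * 1
= 40320


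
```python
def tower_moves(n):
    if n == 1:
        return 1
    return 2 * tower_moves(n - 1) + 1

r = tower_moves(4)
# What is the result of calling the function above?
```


tower_moves(4)
= 2 * tower_moves(3) + 1
= 2 * (2 * tower_moves(2) + 1) + 1
= 2 * (2 * (2 * tower_moves(1) + 1) + 1) + 1
Now compute bottom-up:
tower_moves(1) = 1
tower_moves(2) = 2 * 1 + 1 = 3
tower_moves(3) = 2 * 3 + 1 = 7
tower_moves(4) = 2 * 7 + 1 = 15
= 15


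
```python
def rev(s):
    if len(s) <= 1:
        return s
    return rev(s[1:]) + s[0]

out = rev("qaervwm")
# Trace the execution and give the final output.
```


rev("qaervwm")
= rev("aervwm") + "q"
= rev("ervwm") + "a" + "q"
= rev("rvwm") + "e" + "a" + "q"
= rev("vwm") + "r" + "e" + "a" + "q"
= rev("wm") + "v" + "r" + "e" + "a" + "q"
= rev("m") + "w" + "v" + "r" + "e" + "a" + "q"
= "m" + "w" + "v" + "r" + "e" + "a" + "q"
= "mwvreaq"


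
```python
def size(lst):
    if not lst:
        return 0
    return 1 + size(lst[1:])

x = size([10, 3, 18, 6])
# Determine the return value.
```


size([10, 3, 18, 6])
= 1 + size([3, 18, 6])
= 1 + 1 + size([18, 6])
= 1 + 1 + 1 + size([6])
= 1 + 1 + 1 + 1 + size([])
= 1 + 1 + 1 + 1 + 0
= 4


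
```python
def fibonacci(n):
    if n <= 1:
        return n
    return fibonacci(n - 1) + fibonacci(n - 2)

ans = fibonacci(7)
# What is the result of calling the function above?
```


fibonacci(7)
= fibonacci(6) + fibonacci(5)
= (fibonacci(5) + fibonacci(4)) + fibonacci(5)
Computing bottom-up: fibonacci(0)=0, fibonacci(1)=1, fibonacci(2)=1, fibonacci(3)=2, fibonacci(4)=3, fibonacci(5)=5, fibonacci(6)=8, fibonacci(7)=13
= 13


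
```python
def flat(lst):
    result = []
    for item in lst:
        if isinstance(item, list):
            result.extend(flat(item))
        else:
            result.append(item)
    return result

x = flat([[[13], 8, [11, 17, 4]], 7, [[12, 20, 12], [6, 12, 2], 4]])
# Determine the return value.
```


flat([[[13], 8, [11, 17, 4]], 7, [[12, 20, 12], [6, 12, 2], 4]])
Processing each element:
  [[13], 8, [11, 17, 4]] is a list -> flat recursively -> [13, 8, 11, 17, 4]
  7 is not a list -> append 7
  [[12, 20, 12], [6, 12, 2], 4] is a list -> flat recursively -> [12, 20, 12, 6, 12, 2, 4]
= [13, 8, 11, 17, 4, 7, 12, 20, 12, 6, 12, 2, 4]


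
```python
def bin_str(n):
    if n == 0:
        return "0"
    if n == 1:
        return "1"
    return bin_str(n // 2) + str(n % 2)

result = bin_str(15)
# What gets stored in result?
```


bin_str(15)
= bin_str(7) + "1"
= bin_str(3) + "1" + "1"
= bin_str(1) + "1" + "1" + "1"
= "1" + "1" + "1" + "1"
= "1111"


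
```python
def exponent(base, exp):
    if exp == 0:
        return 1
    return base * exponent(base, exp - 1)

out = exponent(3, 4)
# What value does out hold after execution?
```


exponent(3, 4)
= 3 * exponent(3, 3)
= 3 * 3 * exponent(3, 2)
= 3 * 3 * 3 * exponent(3, 1)
= 3 * 3 * 3 * 3 * exponent(3, 0)
= 3 * 3 * 3 * 3 * 1
= 81


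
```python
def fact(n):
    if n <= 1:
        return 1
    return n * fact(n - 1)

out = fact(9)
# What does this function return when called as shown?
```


fact(9)
= 9 * fact(8)
= 9 * 8 * fact(7)
= 9 * 8 * 7 * fact(6)
= 9 * 8 * 7 * 6 * fact(5)
= 9 * 8 * 7 * 6 * 5 * fact(4)
= 9 * 8 * 7 * 6 * 5 * 4 * fact(3)
= 9 * 8 * 7 * 6 * 5 * 4 * 3 * fact(2)
= 9 * 8 * 7 * 6 * 5 * 4 * 3 * 2 * fact(1)
= 9 * 8 * 7 * 6 * 5 * 4 * 3 * 2 * 1
= 362880


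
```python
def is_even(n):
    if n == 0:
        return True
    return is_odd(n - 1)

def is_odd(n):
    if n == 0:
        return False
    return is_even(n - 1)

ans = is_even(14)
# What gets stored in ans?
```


is_even(14)
= is_odd(13)
= is_even(12)
= is_odd(11)
= is_even(10)
= is_odd(9)
= is_even(8)
= is_odd(7)
= is_even(6)
= is_odd(5)
= is_even(4)
= is_odd(3)
= is_even(2)
= is_odd(1)
= is_even(0)
n == 0: return True
= True


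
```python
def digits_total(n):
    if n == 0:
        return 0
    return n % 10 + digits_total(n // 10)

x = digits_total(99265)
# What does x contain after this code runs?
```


digits_total(99265)
= 5 + digits_total(9926)
= 5 + 6 + digits_total(992)
= 5 + 6 + 2 + digits_total(99)
= 5 + 6 + 2 + 9 + digits_total(9)
= 5 + 6 + 2 + 9 + 9 + digits_total(0)
= 5 + 6 + 2 + 9 + 9 + 0
= 31


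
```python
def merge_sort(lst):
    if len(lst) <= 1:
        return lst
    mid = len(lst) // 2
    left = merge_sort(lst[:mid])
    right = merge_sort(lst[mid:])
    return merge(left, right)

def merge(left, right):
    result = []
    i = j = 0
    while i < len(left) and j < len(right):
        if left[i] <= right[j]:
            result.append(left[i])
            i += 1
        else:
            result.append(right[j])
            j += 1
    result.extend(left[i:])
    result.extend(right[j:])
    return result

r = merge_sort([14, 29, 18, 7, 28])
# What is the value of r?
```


merge_sort([14, 29, 18, 7, 28])
Split into [14, 29] and [18, 7, 28]
Left sorted: [14, 29]
Right sorted: [7, 18, 28]
Merge [14, 29] and [7, 18, 28]
= [7, 14, 18, 28, 29]


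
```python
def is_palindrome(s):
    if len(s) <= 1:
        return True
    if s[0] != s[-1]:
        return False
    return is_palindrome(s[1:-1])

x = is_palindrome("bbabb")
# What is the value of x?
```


is_palindrome("bbabb")
"bbabb": s[0]='b' == s[-1]='b' -> is_palindrome("bab")
"bab": s[0]='b' == s[-1]='b' -> is_palindrome("a")
"a": len <= 1 -> True
= True


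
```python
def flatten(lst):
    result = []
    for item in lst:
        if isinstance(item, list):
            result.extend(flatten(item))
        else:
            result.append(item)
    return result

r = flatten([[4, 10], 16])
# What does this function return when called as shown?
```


flatten([[4, 10], 16])
Processing each element:
  [4, 10] is a list -> flatten recursively -> [4, 10]
  16 is not a list -> append 16
= [4, 10, 16]


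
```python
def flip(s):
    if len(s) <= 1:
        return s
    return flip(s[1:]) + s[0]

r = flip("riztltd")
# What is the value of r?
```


flip("riztltd")
= flip("iztltd") + "r"
= flip("ztltd") + "i" + "r"
= flip("tltd") + "z" + "i" + "r"
= flip("ltd") + "t" + "z" + "i" + "r"
= flip("td") + "l" + "t" + "z" + "i" + "r"
= flip("d") + "t" + "l" + "t" + "z" + "i" + "r"
= "d" + "t" + "l" + "t" + "z" + "i" + "r"
= "dtltzir"


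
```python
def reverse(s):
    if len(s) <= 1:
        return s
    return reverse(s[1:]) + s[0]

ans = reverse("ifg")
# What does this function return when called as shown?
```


reverse("ifg")
= reverse("fg") + "i"
= reverse("g") + "f" + "i"
= "g" + "f" + "i"
= "gfi"


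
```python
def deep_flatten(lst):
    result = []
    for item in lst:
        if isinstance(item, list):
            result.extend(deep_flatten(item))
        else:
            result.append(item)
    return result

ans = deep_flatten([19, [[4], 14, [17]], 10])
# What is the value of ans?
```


deep_flatten([19, [[4], 14, [17]], 10])
Processing each element:
  19 is not a list -> append 19
  [[4], 14, [17]] is a list -> deep_flatten recursively -> [4, 14, 17]
  10 is not a list -> append 10
= [19, 4, 14, 17, 10]


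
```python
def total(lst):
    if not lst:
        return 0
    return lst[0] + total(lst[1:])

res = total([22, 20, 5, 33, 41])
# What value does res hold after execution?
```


total([22, 20, 5, 33, 41])
= 22 + total([20, 5, 33, 41])
= 22 + 20 + total([5, 33, 41])
= 22 + 20 + 5 + total([33, 41])
= 22 + 20 + 5 + 33 + total([41])
= 22 + 20 + 5 + 33 + 41 + total([])
= 22 + 20 + 5 + 33 + 41 + 0
= 121


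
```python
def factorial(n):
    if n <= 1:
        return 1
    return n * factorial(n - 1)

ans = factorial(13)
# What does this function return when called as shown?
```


factorial(13)
= 13 * factorial(12)
= 13 * 12 * factorial(11)
= 13 * 12 * 11 * factorial(10)
= 13 * 12 * 11 * 10 * factorial(9)
= 13 * 12 * 11 * 10 * 9 * factorial(8)
= 13 * 12 * 11 * 10 * 9 * 8 * factorial(7)
= 13 * 12 * 11 * 10 * 9 * 8 * 7 * factorial(6)
= 13 * 12 * 11 * 10 * 9 * 8 * 7 * 6 * factorial(5)
= 13 * 12 * 11 * 10 * 9 * 8 * 7 * 6 * 5 * factorial(4)
= 13 * 12 * 11 * 10 * 9 * 8 * 7 * 6 * 5 * 4 * factorial(3)
= 13 * 12 * 11 * 10 * 9 * 8 * 7 * 6 * 5 * 4 * 3 * factorial(2)
= 13 * 12 * 11 * 10 * 9 * 8 * 7 * 6 * 5 * 4 * 3 * 2 * factorial(1)
= 13 * 12 * 11 * 10 * 9 * 8 * 7 * 6 * 5 * 4 * 3 * 2 * 1
= 6227020800
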